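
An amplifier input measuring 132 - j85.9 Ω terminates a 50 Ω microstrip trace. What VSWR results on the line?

Γ = (Z_L − Z_0)/(Z_L + Z_0) = (82 − j85.9)/(182 − j85.9)
|Γ| = 119/201 = 0.59
VSWR = (1 + |Γ|)/(1 − |Γ|) = 1.59/0.41

VSWR ≈ 3.88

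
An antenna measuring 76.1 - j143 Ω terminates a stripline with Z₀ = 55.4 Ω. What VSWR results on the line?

Γ = (Z_L − Z_0)/(Z_L + Z_0) = (20.7 − j143)/(131.5 − j143)
|Γ| = 144/194 = 0.744
VSWR = (1 + |Γ|)/(1 − |Γ|) = 1.74/0.256

VSWR ≈ 6.81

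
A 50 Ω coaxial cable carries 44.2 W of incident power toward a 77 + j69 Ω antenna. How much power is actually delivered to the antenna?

P_delivered ≈ 32.6 W

|Γ| = |(27 + j69)/(127 + j69)| = 0.513
|Γ|² = 0.263
P_refl = |Γ|²·P_inc = 11.6 W, P_del = (1 − |Γ|²)·P_inc = 32.6 W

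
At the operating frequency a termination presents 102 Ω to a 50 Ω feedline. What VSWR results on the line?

Γ = (102 − 50)/(102 + 50) = 0.342
VSWR = (1 + 0.342)/(1 − 0.342)

VSWR ≈ 2.04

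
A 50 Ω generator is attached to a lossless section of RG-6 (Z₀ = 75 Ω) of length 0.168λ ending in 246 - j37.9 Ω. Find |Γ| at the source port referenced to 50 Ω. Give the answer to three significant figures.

βl = 2π × 0.168 = 60.5°
tan(βl) = 1.77
Z_in = Z_0·(Z_L + jZ_0·tanβl)/(Z_0 + jZ_L·tanβl) = 27.3 − j33.6 Ω
Γ_s = (Z_in − Z_s)/(Z_in + Z_s) = (-22.7 − j33.6)/(77.3 − j33.6), |Γ_s| = 0.481

|Γ| ≈ 0.481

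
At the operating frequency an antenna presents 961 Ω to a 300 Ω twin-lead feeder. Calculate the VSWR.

VSWR ≈ 3.2

Γ = (961 − 300)/(961 + 300) = 0.524
VSWR = (1 + 0.524)/(1 − 0.524)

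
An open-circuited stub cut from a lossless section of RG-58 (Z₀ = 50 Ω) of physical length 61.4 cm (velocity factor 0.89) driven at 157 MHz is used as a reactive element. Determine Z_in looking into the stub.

Z_in ≈ +j41.9 Ω

λ = v/f = 0.89·c / 157 MHz = 1.7 m
βl = 2π·l/λ = 2π × 0.361 = 130°
tan(βl) = -1.19
For an open-circuited stub, Z_in = −jZ_0·cot(βl) = −jZ_0/tan(βl)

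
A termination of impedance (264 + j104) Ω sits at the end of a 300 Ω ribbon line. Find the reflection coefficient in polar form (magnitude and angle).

Γ = (Z_L − Z_0)/(Z_L + Z_0) = (-36 + j104)/(564 + j104)
|Γ| = 110/574 = 0.192

Γ ≈ 0.192 ∠ 98.6°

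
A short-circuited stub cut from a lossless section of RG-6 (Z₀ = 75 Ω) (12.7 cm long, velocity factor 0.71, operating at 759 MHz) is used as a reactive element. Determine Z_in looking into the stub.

λ = v/f = 0.71·c / 759 MHz = 0.281 m
βl = 2π·l/λ = 2π × 0.453 = 163°
tan(βl) = -0.307
For a short-circuited stub, Z_in = jZ_0·tan(βl)

Z_in ≈ −j23 Ω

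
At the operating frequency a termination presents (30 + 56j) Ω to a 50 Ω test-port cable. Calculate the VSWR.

Γ = (Z_L − Z_0)/(Z_L + Z_0) = (-20 + j56)/(80 + j56)
|Γ| = 59.5/97.7 = 0.609
VSWR = (1 + |Γ|)/(1 − |Γ|) = 1.61/0.391

VSWR ≈ 4.11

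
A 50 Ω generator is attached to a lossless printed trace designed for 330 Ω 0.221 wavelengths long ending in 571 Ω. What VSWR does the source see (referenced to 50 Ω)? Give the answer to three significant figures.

VSWR ≈ 4.08

βl = 2π × 0.221 = 79.6°
tan(βl) = 5.43
Z_in = Z_0·(Z_L + jZ_0·tanβl)/(Z_0 + jZ_L·tanβl) = 195 − j40 Ω
Γ_s = (Z_in − Z_s)/(Z_in + Z_s) = (145 − j40)/(245 − j40), |Γ_s| = 0.606
VSWR = (1 + |Γ_s|)/(1 − |Γ_s|)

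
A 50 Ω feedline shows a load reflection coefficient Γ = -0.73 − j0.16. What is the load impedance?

Z_L = Z_0·(1 + Γ)/(1 − Γ) = 50·(0.27 − j0.16)/(1.73 + j0.16)

Z_L ≈ 7.31 − j5.3 Ω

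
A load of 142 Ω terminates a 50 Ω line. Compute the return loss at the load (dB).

Γ = (142 − 50)/(142 + 50) = 0.479
RL = −20·log₁₀|Γ| = −20·log₁₀(0.479)

RL ≈ 6.39 dB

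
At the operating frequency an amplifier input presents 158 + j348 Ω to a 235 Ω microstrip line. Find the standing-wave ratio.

VSWR ≈ 5.23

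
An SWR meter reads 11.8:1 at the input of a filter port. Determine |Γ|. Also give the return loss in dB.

|Γ| ≈ 0.844; return loss ≈ 1.48 dB

|Γ| = (S − 1)/(S + 1) = (11.8 − 1)/(11.8 + 1) = 10.8/12.8
RL = −20·log₁₀|Γ| = −20·log₁₀(0.844)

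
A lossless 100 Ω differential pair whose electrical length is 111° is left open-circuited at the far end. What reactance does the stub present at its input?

X_in ≈ 38.4 Ω (inductive)

tan(βl) = -2.61
For an open-circuited stub, Z_in = −jZ_0·cot(βl) = −jZ_0/tan(βl)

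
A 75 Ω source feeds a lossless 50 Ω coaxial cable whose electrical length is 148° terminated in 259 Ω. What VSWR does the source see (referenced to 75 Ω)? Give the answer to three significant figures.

VSWR ≈ 4.7

tan(βl) = -0.625
Z_in = Z_0·(Z_L + jZ_0·tanβl)/(Z_0 + jZ_L·tanβl) = 31.4 + j70.3 Ω
Γ_s = (Z_in − Z_s)/(Z_in + Z_s) = (-43.6 + j70.3)/(106 + j70.3), |Γ_s| = 0.649
VSWR = (1 + |Γ_s|)/(1 − |Γ_s|)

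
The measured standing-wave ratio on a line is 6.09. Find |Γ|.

|Γ| ≈ 0.718

|Γ| = (S − 1)/(S + 1) = (6.09 − 1)/(6.09 + 1) = 5.09/7.09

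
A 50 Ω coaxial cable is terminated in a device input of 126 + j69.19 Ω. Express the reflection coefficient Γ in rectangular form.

Γ ≈ 0.508 + j0.193

Γ = (Z_L − Z_0)/(Z_L + Z_0) = (76 + j69.19)/(176 + j69.19)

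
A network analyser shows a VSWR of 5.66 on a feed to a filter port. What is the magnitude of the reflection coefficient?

|Γ| ≈ 0.7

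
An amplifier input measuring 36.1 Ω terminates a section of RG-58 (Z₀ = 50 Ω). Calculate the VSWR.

VSWR ≈ 1.39

Γ = (36.1 − 50)/(36.1 + 50) = -0.161
VSWR = (1 + 0.161)/(1 − 0.161)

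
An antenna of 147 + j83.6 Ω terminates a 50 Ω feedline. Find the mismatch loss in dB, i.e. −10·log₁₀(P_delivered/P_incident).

Γ = (97 + j83.6)/(197 + j83.6), |Γ| = 0.598
|Γ|² = 0.358, so P_del/P_inc = 1 − |Γ|² = 0.642
ML = −10·log₁₀(1 − |Γ|²)

mismatch loss ≈ 1.92 dB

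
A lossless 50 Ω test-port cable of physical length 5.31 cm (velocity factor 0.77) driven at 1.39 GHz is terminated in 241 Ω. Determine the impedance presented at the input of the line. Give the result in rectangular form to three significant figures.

λ = v/f = 0.77·c / 1.39 GHz = 0.166 m
βl = 2π·l/λ = 2π × 0.32 = 115°
tan(βl) = tan(115°) = -2.14
Z_in = Z_0·(Z_L + jZ_0·tanβl)/(Z_0 + jZ_L·tanβl)
     = 50·(241 − j107)/(50 − j516)

Z_in ≈ 12.5 + j22.1 Ω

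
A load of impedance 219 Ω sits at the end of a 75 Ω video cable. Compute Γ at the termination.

Γ = 0.49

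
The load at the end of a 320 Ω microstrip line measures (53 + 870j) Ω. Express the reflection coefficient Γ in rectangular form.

Γ ≈ 0.734 + j0.621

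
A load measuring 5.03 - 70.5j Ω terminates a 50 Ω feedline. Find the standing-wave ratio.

VSWR ≈ 29.8

Γ = (Z_L − Z_0)/(Z_L + Z_0) = (-44.97 − j70.5)/(55.03 − j70.5)
|Γ| = 83.6/89.4 = 0.935
VSWR = (1 + |Γ|)/(1 − |Γ|) = 1.94/0.065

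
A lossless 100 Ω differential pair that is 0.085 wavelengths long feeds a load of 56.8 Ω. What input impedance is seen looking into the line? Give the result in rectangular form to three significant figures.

Z_in ≈ 68.9 + j36 Ω

βl = 2π × 0.085 = 30.6°
tan(βl) = tan(30.6°) = 0.591
Z_in = Z_0·(Z_L + jZ_0·tanβl)/(Z_0 + jZ_L·tanβl)
     = 100·(56.8 + j59.1)/(100 + j33.6)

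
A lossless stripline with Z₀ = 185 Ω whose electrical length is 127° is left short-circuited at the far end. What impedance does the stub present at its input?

Z_in ≈ −j246 Ω

tan(βl) = -1.33
For a short-circuited stub, Z_in = jZ_0·tan(βl)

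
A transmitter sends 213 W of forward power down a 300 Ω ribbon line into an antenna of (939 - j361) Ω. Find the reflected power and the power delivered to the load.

|Γ| = |(639 − j361)/(1239 − j361)| = 0.569
|Γ|² = 0.323
P_refl = |Γ|²·P_inc = 68.9 W, P_del = (1 − |Γ|²)·P_inc = 144 W

P_reflected ≈ 68.9 W; P_delivered ≈ 144 W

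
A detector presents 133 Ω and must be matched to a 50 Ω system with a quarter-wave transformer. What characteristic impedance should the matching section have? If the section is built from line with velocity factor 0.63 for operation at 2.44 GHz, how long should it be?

Z_qwt ≈ 81.5 Ω; length ≈ 1.94 cm

Z_qwt = √(Z_0·R_L) = √(50 × 133) = √6650
λ = 0.63·c/f = 0.0775 m, so l = λ/4 = 0.0194 m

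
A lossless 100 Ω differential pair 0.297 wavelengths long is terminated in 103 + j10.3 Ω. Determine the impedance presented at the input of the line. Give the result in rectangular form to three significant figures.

Z_in ≈ 91.7 − j5.85 Ω

βl = 2π × 0.297 = 107°
tan(βl) = tan(107°) = -3.29
Z_in = Z_0·(Z_L + jZ_0·tanβl)/(Z_0 + jZ_L·tanβl)
     = 100·(103 − j318)/(134 − j339)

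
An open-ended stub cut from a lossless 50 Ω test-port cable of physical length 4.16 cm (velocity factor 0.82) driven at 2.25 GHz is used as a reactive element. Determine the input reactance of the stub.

λ = v/f = 0.82·c / 2.25 GHz = 0.109 m
βl = 2π·l/λ = 2π × 0.38 = 137°
tan(βl) = -0.933
For an open-ended stub, Z_in = −jZ_0·cot(βl) = −jZ_0/tan(βl)

X_in ≈ 53.6 Ω (inductive)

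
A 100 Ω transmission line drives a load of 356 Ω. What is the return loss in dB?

Γ = (356 − 100)/(356 + 100) = 0.561
RL = −20·log₁₀|Γ| = −20·log₁₀(0.561)

RL ≈ 5.01 dB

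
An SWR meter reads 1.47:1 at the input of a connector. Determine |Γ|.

|Γ| = (S − 1)/(S + 1) = (1.47 − 1)/(1.47 + 1) = 0.47/2.47

|Γ| ≈ 0.19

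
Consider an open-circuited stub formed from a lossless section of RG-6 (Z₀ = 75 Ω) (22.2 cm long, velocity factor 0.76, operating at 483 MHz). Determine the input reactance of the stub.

λ = v/f = 0.76·c / 483 MHz = 0.472 m
βl = 2π·l/λ = 2π × 0.47 = 169°
tan(βl) = -0.189
For an open-circuited stub, Z_in = −jZ_0·cot(βl) = −jZ_0/tan(βl)

X_in ≈ 397 Ω (inductive)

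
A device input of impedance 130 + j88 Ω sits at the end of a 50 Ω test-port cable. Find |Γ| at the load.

|Γ| ≈ 0.594

Γ = (Z_L − Z_0)/(Z_L + Z_0) = (80 + j88)/(180 + j88)
|Γ| = 119/200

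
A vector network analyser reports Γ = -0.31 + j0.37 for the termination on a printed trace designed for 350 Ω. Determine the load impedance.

Z_L = Z_0·(1 + Γ)/(1 − Γ) = 350·(0.69 + j0.37)/(1.31 − j0.37)

Z_L ≈ 145 + j140 Ω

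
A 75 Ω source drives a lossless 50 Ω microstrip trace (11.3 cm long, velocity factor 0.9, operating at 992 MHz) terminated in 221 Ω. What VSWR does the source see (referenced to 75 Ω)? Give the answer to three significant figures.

VSWR ≈ 3.93

λ = v/f = 0.9·c / 992 MHz = 0.272 m
βl = 2π·l/λ = 2π × 0.415 = 149°
tan(βl) = -0.59
Z_in = Z_0·(Z_L + jZ_0·tanβl)/(Z_0 + jZ_L·tanβl) = 38.2 + j70.1 Ω
Γ_s = (Z_in − Z_s)/(Z_in + Z_s) = (-36.8 + j70.1)/(113 + j70.1), |Γ_s| = 0.595
VSWR = (1 + |Γ_s|)/(1 − |Γ_s|)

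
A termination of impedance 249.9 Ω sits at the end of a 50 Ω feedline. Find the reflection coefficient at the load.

Γ = (Z_L − Z_0)/(Z_L + Z_0) = (249.9 − 50)/(249.9 + 50) = 199.9/299.9

Γ = 0.667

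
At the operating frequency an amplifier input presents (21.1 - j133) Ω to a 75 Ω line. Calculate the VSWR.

Γ = (Z_L − Z_0)/(Z_L + Z_0) = (-53.9 − j133)/(96.1 − j133)
|Γ| = 144/164 = 0.875
VSWR = (1 + |Γ|)/(1 − |Γ|) = 1.87/0.125

VSWR ≈ 14.9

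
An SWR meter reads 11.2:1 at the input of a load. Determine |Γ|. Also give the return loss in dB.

|Γ| ≈ 0.836; return loss ≈ 1.56 dB

|Γ| = (S − 1)/(S + 1) = (11.2 − 1)/(11.2 + 1) = 10.2/12.2
RL = −20·log₁₀|Γ| = −20·log₁₀(0.836)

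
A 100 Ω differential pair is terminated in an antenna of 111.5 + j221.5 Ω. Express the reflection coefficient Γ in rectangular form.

Γ ≈ 0.549 + j0.472

Γ = (Z_L − Z_0)/(Z_L + Z_0) = (11.5 + j221.5)/(211.5 + j221.5)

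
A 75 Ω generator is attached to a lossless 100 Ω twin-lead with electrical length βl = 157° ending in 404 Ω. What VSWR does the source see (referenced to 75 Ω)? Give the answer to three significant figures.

tan(βl) = -0.424
Z_in = Z_0·(Z_L + jZ_0·tanβl)/(Z_0 + jZ_L·tanβl) = 121 + j165 Ω
Γ_s = (Z_in − Z_s)/(Z_in + Z_s) = (46 + j165)/(196 + j165), |Γ_s| = 0.669
VSWR = (1 + |Γ_s|)/(1 − |Γ_s|)

VSWR ≈ 5.04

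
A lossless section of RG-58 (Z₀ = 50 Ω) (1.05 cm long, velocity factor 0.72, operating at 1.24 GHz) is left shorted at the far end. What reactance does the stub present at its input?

X_in ≈ 19.9 Ω (inductive)

λ = v/f = 0.72·c / 1.24 GHz = 0.174 m
βl = 2π·l/λ = 2π × 0.0603 = 21.7°
tan(βl) = 0.398
For a shorted stub, Z_in = jZ_0·tan(βl)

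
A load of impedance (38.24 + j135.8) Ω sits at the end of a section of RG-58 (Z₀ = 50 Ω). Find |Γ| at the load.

|Γ| ≈ 0.842

Γ = (Z_L − Z_0)/(Z_L + Z_0) = (-11.76 + j135.8)/(88.24 + j135.8)
|Γ| = 136/162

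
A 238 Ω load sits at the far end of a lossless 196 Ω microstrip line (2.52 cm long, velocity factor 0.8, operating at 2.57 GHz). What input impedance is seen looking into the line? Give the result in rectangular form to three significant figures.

Z_in ≈ 162 + j7.82 Ω

λ = v/f = 0.8·c / 2.57 GHz = 0.0934 m
βl = 2π·l/λ = 2π × 0.27 = 97.1°
tan(βl) = tan(97.1°) = -7.98
Z_in = Z_0·(Z_L + jZ_0·tanβl)/(Z_0 + jZ_L·tanβl)
     = 196·(238 − j1560)/(196 − j1900)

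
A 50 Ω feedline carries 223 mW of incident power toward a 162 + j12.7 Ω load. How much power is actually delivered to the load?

|Γ| = |(112 + j12.7)/(212 + j12.7)| = 0.531
|Γ|² = 0.282
P_refl = |Γ|²·P_inc = 62.8 mW, P_del = (1 − |Γ|²)·P_inc = 160 mW

P_delivered ≈ 160 mW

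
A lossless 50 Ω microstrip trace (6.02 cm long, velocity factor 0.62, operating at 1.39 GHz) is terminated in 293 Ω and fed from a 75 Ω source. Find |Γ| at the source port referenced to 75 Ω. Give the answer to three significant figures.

λ = v/f = 0.62·c / 1.39 GHz = 0.134 m
βl = 2π·l/λ = 2π × 0.45 = 162°
tan(βl) = -0.326
Z_in = Z_0·(Z_L + jZ_0·tanβl)/(Z_0 + jZ_L·tanβl) = 69.8 + j117 Ω
Γ_s = (Z_in − Z_s)/(Z_in + Z_s) = (-5.21 + j117)/(145 + j117), |Γ_s| = 0.629

|Γ| ≈ 0.629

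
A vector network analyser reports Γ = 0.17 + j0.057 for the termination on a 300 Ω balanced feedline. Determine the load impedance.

Z_L = Z_0·(1 + Γ)/(1 − Γ) = 300·(1.17 + j0.057)/(0.83 − j0.057)

Z_L ≈ 419 + j49.4 Ω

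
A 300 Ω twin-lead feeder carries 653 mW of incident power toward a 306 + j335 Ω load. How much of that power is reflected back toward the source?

P_reflected ≈ 153 mW

|Γ| = |(6 + j335)/(606 + j335)| = 0.484
|Γ|² = 0.234
P_refl = |Γ|²·P_inc = 153 mW, P_del = (1 − |Γ|²)·P_inc = 500 mW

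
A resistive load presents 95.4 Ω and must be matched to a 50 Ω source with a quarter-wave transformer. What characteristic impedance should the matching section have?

Z_qwt ≈ 69.1 Ω

Z_qwt = √(Z_0·R_L) = √(50 × 95.4) = √4770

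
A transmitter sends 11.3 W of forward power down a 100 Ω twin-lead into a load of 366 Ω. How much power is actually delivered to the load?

Γ = (366 − 100)/(366 + 100) = 0.571
|Γ|² = 0.326
P_refl = |Γ|²·P_inc = 3.68 W, P_del = (1 − |Γ|²)·P_inc = 7.62 W

P_delivered ≈ 7.62 W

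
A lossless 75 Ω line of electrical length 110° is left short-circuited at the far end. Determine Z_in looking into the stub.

Z_in ≈ −j206 Ω

tan(βl) = -2.75
For a short-circuited stub, Z_in = jZ_0·tan(βl)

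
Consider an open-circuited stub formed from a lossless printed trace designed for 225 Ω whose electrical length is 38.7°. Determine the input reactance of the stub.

tan(βl) = 0.801
For an open-circuited stub, Z_in = −jZ_0·cot(βl) = −jZ_0/tan(βl)

X_in ≈ -281 Ω (capacitive)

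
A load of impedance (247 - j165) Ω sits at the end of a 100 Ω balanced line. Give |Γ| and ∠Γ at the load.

Γ = (Z_L − Z_0)/(Z_L + Z_0) = (147 − j165)/(347 − j165)
|Γ| = 221/384 = 0.575

Γ ≈ 0.575 ∠ -22.9°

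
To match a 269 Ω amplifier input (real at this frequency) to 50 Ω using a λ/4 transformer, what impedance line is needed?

Z_qwt = √(Z_0·R_L) = √(50 × 269) = √13450

Z_qwt ≈ 116 Ω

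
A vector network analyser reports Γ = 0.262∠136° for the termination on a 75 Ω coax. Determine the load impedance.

Z_L = Z_0·(1 + Γ)/(1 − Γ) = 75·(0.812 + j0.182)/(1.19 − j0.182)

Z_L ≈ 48.3 + j18.9 Ω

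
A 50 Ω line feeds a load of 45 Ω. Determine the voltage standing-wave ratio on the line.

For a purely resistive load, VSWR = R_L/Z_0 or Z_0/R_L (whichever > 1) = 50/45

VSWR ≈ 1.11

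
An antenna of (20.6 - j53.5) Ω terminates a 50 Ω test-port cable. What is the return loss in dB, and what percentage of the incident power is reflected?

Γ = (-29.4 − j53.5)/(70.6 − j53.5), |Γ| = 0.689
RL = −20·log₁₀(0.689) = 3.23 dB
P_refl/P_inc = |Γ|² = 0.475

RL ≈ 3.23 dB; 47.5% of incident power reflected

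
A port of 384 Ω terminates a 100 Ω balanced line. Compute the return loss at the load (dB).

Γ = (384 − 100)/(384 + 100) = 0.587
RL = −20·log₁₀|Γ| = −20·log₁₀(0.587)

RL ≈ 4.63 dB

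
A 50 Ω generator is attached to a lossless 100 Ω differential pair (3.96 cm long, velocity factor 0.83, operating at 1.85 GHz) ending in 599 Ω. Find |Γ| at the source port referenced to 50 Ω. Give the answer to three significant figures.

λ = v/f = 0.83·c / 1.85 GHz = 0.135 m
βl = 2π·l/λ = 2π × 0.294 = 106°
tan(βl) = -3.51
Z_in = Z_0·(Z_L + jZ_0·tanβl)/(Z_0 + jZ_L·tanβl) = 18 + j27.7 Ω
Γ_s = (Z_in − Z_s)/(Z_in + Z_s) = (-32 + j27.7)/(68 + j27.7), |Γ_s| = 0.576

|Γ| ≈ 0.576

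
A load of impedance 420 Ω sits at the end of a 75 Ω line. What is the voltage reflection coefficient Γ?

Γ = 0.697

Γ = (Z_L − Z_0)/(Z_L + Z_0) = (420 − 75)/(420 + 75) = 345/495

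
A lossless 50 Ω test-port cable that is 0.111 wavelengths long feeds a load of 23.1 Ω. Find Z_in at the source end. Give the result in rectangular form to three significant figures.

βl = 2π × 0.111 = 40°
tan(βl) = tan(40°) = 0.838
Z_in = Z_0·(Z_L + jZ_0·tanβl)/(Z_0 + jZ_L·tanβl)
     = 50·(23.1 + j41.9)/(50 + j19.4)

Z_in ≈ 34.2 + j28.7 Ω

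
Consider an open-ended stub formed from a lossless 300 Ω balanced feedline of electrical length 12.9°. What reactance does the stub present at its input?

X_in ≈ -1310 Ω (capacitive)

tan(βl) = 0.229
For an open-ended stub, Z_in = −jZ_0·cot(βl) = −jZ_0/tan(βl)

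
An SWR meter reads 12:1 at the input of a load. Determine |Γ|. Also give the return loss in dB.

|Γ| = (S − 1)/(S + 1) = (12 − 1)/(12 + 1) = 11/13
RL = −20·log₁₀|Γ| = −20·log₁₀(0.846)

|Γ| ≈ 0.846; return loss ≈ 1.45 dB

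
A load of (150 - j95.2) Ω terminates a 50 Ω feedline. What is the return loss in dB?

Γ = (100 − j95.2)/(200 − j95.2), |Γ| = 0.623
RL = −20·log₁₀|Γ| = −20·log₁₀(0.623)

RL ≈ 4.11 dB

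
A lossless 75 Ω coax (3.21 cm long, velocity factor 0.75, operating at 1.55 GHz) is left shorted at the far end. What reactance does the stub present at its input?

λ = v/f = 0.75·c / 1.55 GHz = 0.145 m
βl = 2π·l/λ = 2π × 0.221 = 79.6°
tan(βl) = 5.45
For a shorted stub, Z_in = jZ_0·tan(βl)

X_in ≈ 409 Ω (inductive)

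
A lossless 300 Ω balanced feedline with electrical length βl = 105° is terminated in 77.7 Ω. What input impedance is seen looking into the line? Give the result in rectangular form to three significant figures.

Z_in ≈ 600 − j540 Ω

tan(βl) = tan(105°) = -3.73
Z_in = Z_0·(Z_L + jZ_0·tanβl)/(Z_0 + jZ_L·tanβl)
     = 300·(77.7 − j1120)/(300 − j290)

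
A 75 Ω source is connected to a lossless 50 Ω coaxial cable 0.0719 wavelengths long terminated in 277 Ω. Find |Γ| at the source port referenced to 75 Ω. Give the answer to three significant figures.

βl = 2π × 0.0719 = 25.9°
tan(βl) = 0.485
Z_in = Z_0·(Z_L + jZ_0·tanβl)/(Z_0 + jZ_L·tanβl) = 41.6 − j87.6 Ω
Γ_s = (Z_in − Z_s)/(Z_in + Z_s) = (-33.4 − j87.6)/(117 − j87.6), |Γ_s| = 0.643

|Γ| ≈ 0.643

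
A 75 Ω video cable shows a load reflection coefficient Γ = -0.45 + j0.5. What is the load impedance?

Z_L ≈ 17.5 + j31.9 Ω

Z_L = Z_0·(1 + Γ)/(1 − Γ) = 75·(0.55 + j0.5)/(1.45 − j0.5)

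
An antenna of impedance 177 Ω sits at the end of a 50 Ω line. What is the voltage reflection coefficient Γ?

Γ = (Z_L − Z_0)/(Z_L + Z_0) = (177 − 50)/(177 + 50) = 127/227

Γ = 0.559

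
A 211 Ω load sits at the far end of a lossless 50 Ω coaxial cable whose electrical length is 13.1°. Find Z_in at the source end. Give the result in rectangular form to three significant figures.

tan(βl) = tan(13.1°) = 0.233
Z_in = Z_0·(Z_L + jZ_0·tanβl)/(Z_0 + jZ_L·tanβl)
     = 50·(211 + j11.6)/(50 + j49.1)

Z_in ≈ 113 − j99.6 Ω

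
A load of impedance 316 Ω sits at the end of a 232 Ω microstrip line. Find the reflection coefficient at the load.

Γ = (Z_L − Z_0)/(Z_L + Z_0) = (316 − 232)/(316 + 232) = 84/548

Γ = 0.153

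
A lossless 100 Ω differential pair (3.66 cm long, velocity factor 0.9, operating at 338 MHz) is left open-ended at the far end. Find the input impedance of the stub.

Z_in ≈ −j338 Ω

λ = v/f = 0.9·c / 338 MHz = 0.799 m
βl = 2π·l/λ = 2π × 0.0458 = 16.5°
tan(βl) = 0.296
For an open-ended stub, Z_in = −jZ_0·cot(βl) = −jZ_0/tan(βl)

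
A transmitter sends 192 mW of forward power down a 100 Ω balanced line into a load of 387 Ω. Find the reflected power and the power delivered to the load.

Γ = (387 − 100)/(387 + 100) = 0.589
|Γ|² = 0.347
P_refl = |Γ|²·P_inc = 66.7 mW, P_del = (1 − |Γ|²)·P_inc = 125 mW

P_reflected ≈ 66.7 mW; P_delivered ≈ 125 mW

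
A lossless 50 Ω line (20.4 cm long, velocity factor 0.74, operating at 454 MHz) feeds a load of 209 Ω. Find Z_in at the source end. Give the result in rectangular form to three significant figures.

λ = v/f = 0.74·c / 454 MHz = 0.489 m
βl = 2π·l/λ = 2π × 0.417 = 150°
tan(βl) = tan(150°) = -0.573
Z_in = Z_0·(Z_L + jZ_0·tanβl)/(Z_0 + jZ_L·tanβl)
     = 50·(209 − j28.6)/(50 − j120)

Z_in ≈ 41.2 + j70.1 Ω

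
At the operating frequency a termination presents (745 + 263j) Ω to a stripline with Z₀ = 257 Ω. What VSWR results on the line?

Γ = (Z_L − Z_0)/(Z_L + Z_0) = (488 + j263)/(1002 + j263)
|Γ| = 554/1040 = 0.535
VSWR = (1 + |Γ|)/(1 − |Γ|) = 1.54/0.465

VSWR ≈ 3.3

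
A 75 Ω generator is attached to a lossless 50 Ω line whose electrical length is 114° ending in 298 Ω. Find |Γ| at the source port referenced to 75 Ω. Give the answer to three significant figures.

tan(βl) = -2.25
Z_in = Z_0·(Z_L + jZ_0·tanβl)/(Z_0 + jZ_L·tanβl) = 10 + j21.5 Ω
Γ_s = (Z_in − Z_s)/(Z_in + Z_s) = (-65 + j21.5)/(85 + j21.5), |Γ_s| = 0.781

|Γ| ≈ 0.781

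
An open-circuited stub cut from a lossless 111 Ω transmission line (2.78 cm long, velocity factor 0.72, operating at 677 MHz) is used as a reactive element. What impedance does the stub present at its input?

Z_in ≈ −j182 Ω

λ = v/f = 0.72·c / 677 MHz = 0.319 m
βl = 2π·l/λ = 2π × 0.0871 = 31.4°
tan(βl) = 0.61
For an open-circuited stub, Z_in = −jZ_0·cot(βl) = −jZ_0/tan(βl)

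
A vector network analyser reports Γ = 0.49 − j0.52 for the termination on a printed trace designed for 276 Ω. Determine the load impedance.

Z_L = Z_0·(1 + Γ)/(1 − Γ) = 276·(1.49 − j0.52)/(0.51 + j0.52)

Z_L ≈ 255 − j541 Ω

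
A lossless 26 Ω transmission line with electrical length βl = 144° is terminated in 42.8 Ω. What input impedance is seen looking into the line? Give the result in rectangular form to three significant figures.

tan(βl) = tan(144°) = -0.727
Z_in = Z_0·(Z_L + jZ_0·tanβl)/(Z_0 + jZ_L·tanβl)
     = 26·(42.8 − j18.9)/(26 − j31.1)

Z_in ≈ 26.9 + j13.3 Ω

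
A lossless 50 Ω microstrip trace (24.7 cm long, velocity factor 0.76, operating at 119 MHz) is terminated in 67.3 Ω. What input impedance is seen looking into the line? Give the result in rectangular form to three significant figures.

λ = v/f = 0.76·c / 119 MHz = 1.92 m
βl = 2π·l/λ = 2π × 0.129 = 46.4°
tan(βl) = tan(46.4°) = 1.05
Z_in = Z_0·(Z_L + jZ_0·tanβl)/(Z_0 + jZ_L·tanβl)
     = 50·(67.3 + j52.5)/(50 + j70.7)

Z_in ≈ 47.2 − j14.2 Ω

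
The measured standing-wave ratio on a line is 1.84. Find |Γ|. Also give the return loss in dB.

|Γ| = (S − 1)/(S + 1) = (1.84 − 1)/(1.84 + 1) = 0.84/2.84
RL = −20·log₁₀|Γ| = −20·log₁₀(0.296)

|Γ| ≈ 0.296; return loss ≈ 10.6 dB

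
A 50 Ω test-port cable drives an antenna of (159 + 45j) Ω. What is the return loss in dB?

Γ = (109 + j45)/(209 + j45), |Γ| = 0.552
RL = −20·log₁₀|Γ| = −20·log₁₀(0.552)

RL ≈ 5.17 dB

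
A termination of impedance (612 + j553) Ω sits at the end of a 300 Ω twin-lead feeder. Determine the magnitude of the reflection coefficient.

|Γ| ≈ 0.595

Γ = (Z_L − Z_0)/(Z_L + Z_0) = (312 + j553)/(912 + j553)
|Γ| = 635/1070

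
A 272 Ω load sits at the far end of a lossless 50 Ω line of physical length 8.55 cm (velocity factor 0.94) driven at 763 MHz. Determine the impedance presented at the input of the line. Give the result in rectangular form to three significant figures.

λ = v/f = 0.94·c / 763 MHz = 0.37 m
βl = 2π·l/λ = 2π × 0.231 = 83.3°
tan(βl) = tan(83.3°) = 8.49
Z_in = Z_0·(Z_L + jZ_0·tanβl)/(Z_0 + jZ_L·tanβl)
     = 50·(272 + j424)/(50 + j2310)

Z_in ≈ 9.31 − j5.69 Ω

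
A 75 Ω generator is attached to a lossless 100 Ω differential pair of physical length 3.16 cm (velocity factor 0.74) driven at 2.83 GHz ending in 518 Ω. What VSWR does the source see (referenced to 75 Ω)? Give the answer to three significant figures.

λ = v/f = 0.74·c / 2.83 GHz = 0.0784 m
βl = 2π·l/λ = 2π × 0.403 = 145°
tan(βl) = -0.7
Z_in = Z_0·(Z_L + jZ_0·tanβl)/(Z_0 + jZ_L·tanβl) = 54.6 + j128 Ω
Γ_s = (Z_in − Z_s)/(Z_in + Z_s) = (-20.4 + j128)/(130 + j128), |Γ_s| = 0.711
VSWR = (1 + |Γ_s|)/(1 − |Γ_s|)

VSWR ≈ 5.93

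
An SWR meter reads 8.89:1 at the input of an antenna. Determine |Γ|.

|Γ| ≈ 0.798

|Γ| = (S − 1)/(S + 1) = (8.89 − 1)/(8.89 + 1) = 7.89/9.89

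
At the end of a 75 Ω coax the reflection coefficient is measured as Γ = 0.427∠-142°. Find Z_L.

Z_L = Z_0·(1 + Γ)/(1 − Γ) = 75·(0.664 − j0.263)/(1.34 + j0.263)

Z_L ≈ 33.1 − j21.3 Ω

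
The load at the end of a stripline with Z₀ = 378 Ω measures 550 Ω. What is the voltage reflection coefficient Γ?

Γ = (Z_L − Z_0)/(Z_L + Z_0) = (550 − 378)/(550 + 378) = 172/928

Γ = 0.185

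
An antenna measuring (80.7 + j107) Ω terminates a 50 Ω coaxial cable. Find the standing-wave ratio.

VSWR ≈ 4.87

Γ = (Z_L − Z_0)/(Z_L + Z_0) = (30.7 + j107)/(130.7 + j107)
|Γ| = 111/169 = 0.659
VSWR = (1 + |Γ|)/(1 − |Γ|) = 1.66/0.341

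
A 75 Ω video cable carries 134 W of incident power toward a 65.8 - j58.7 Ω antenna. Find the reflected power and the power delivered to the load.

|Γ| = |(-9.2 − j58.7)/(140.8 − j58.7)| = 0.389
|Γ|² = 0.152
P_refl = |Γ|²·P_inc = 20.3 W, P_del = (1 − |Γ|²)·P_inc = 114 W

P_reflected ≈ 20.3 W; P_delivered ≈ 114 W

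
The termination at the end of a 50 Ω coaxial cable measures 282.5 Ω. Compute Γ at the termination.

Γ = 0.699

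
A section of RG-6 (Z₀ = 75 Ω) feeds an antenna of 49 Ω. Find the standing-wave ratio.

Γ = (49 − 75)/(49 + 75) = -0.21
VSWR = (1 + 0.21)/(1 − 0.21)

VSWR ≈ 1.53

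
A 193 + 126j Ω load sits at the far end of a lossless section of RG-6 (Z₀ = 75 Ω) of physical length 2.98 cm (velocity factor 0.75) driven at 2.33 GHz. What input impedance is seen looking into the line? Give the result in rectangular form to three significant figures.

Z_in ≈ 20.4 + j12.6 Ω

λ = v/f = 0.75·c / 2.33 GHz = 0.0966 m
βl = 2π·l/λ = 2π × 0.309 = 111°
tan(βl) = tan(111°) = -2.59
Z_in = Z_0·(Z_L + jZ_0·tanβl)/(Z_0 + jZ_L·tanβl)
     = 75·(193 − j68.4)/(402 − j500)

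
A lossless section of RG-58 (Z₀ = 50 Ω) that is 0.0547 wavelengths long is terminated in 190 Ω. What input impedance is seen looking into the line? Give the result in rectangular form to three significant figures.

βl = 2π × 0.0547 = 19.7°
tan(βl) = tan(19.7°) = 0.358
Z_in = Z_0·(Z_L + jZ_0·tanβl)/(Z_0 + jZ_L·tanβl)
     = 50·(190 + j17.9)/(50 + j68)

Z_in ≈ 75.2 − j84.4 Ω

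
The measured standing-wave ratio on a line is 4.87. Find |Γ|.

|Γ| = (S − 1)/(S + 1) = (4.87 − 1)/(4.87 + 1) = 3.87/5.87

|Γ| ≈ 0.659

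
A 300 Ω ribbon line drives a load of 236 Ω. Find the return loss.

RL ≈ 18.5 dB

Γ = (236 − 300)/(236 + 300) = -0.119
RL = −20·log₁₀|Γ| = −20·log₁₀(0.119)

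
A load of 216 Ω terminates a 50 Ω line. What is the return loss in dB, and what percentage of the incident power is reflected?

RL ≈ 4.1 dB; 38.9% of incident power reflected

Γ = (216 − 50)/(216 + 50) = 0.624
RL = −20·log₁₀(0.624) = 4.1 dB
P_refl/P_inc = |Γ|² = 0.389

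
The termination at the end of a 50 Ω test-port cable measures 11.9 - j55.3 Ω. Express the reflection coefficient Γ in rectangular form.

Γ ≈ 0.102 − j0.803

Γ = (Z_L − Z_0)/(Z_L + Z_0) = (-38.1 − j55.3)/(61.9 − j55.3)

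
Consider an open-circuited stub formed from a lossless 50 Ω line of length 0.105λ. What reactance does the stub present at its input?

βl = 2π × 0.105 = 37.8°
tan(βl) = 0.776
For an open-circuited stub, Z_in = −jZ_0·cot(βl) = −jZ_0/tan(βl)

X_in ≈ -64.5 Ω (capacitive)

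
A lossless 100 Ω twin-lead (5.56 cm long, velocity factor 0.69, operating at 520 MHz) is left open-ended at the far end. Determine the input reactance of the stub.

λ = v/f = 0.69·c / 520 MHz = 0.398 m
βl = 2π·l/λ = 2π × 0.14 = 50.3°
tan(βl) = 1.2
For an open-ended stub, Z_in = −jZ_0·cot(βl) = −jZ_0/tan(βl)

X_in ≈ -83.1 Ω (capacitive)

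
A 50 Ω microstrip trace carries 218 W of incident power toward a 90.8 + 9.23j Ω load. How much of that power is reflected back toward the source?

P_reflected ≈ 19.2 W

|Γ| = |(40.8 + j9.23)/(140.8 + j9.23)| = 0.296
|Γ|² = 0.0879
P_refl = |Γ|²·P_inc = 19.2 W, P_del = (1 − |Γ|²)·P_inc = 199 W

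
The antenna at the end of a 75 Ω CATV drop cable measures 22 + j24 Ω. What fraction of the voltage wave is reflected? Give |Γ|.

Γ = (Z_L − Z_0)/(Z_L + Z_0) = (-53 + j24)/(97 + j24)
|Γ| = 58.2/99.9

|Γ| ≈ 0.582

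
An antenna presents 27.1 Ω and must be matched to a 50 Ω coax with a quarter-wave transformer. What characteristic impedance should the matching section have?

Z_qwt ≈ 36.8 Ω

Z_qwt = √(Z_0·R_L) = √(50 × 27.1) = √1355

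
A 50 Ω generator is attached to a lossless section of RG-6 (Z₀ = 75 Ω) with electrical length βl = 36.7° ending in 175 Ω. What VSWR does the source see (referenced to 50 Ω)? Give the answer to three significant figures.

VSWR ≈ 2.87

tan(βl) = 0.745
Z_in = Z_0·(Z_L + jZ_0·tanβl)/(Z_0 + jZ_L·tanβl) = 67.6 − j61.7 Ω
Γ_s = (Z_in − Z_s)/(Z_in + Z_s) = (17.6 − j61.7)/(118 − j61.7), |Γ_s| = 0.483
VSWR = (1 + |Γ_s|)/(1 − |Γ_s|)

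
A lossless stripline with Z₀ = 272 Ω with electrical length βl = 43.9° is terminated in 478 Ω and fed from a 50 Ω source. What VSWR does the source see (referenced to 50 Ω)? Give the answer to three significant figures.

VSWR ≈ 6.51

tan(βl) = 0.962
Z_in = Z_0·(Z_L + jZ_0·tanβl)/(Z_0 + jZ_L·tanβl) = 239 − j142 Ω
Γ_s = (Z_in − Z_s)/(Z_in + Z_s) = (189 − j142)/(289 − j142), |Γ_s| = 0.734
VSWR = (1 + |Γ_s|)/(1 − |Γ_s|)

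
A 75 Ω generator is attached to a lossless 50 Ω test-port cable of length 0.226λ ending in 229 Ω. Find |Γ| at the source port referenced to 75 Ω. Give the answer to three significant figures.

|Γ| ≈ 0.743

βl = 2π × 0.226 = 81.4°
tan(βl) = 6.58
Z_in = Z_0·(Z_L + jZ_0·tanβl)/(Z_0 + jZ_L·tanβl) = 11.2 − j7.23 Ω
Γ_s = (Z_in − Z_s)/(Z_in + Z_s) = (-63.8 − j7.23)/(86.2 − j7.23), |Γ_s| = 0.743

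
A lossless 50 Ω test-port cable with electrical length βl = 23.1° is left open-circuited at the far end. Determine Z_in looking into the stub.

tan(βl) = 0.427
For an open-circuited stub, Z_in = −jZ_0·cot(βl) = −jZ_0/tan(βl)

Z_in ≈ −j117 Ω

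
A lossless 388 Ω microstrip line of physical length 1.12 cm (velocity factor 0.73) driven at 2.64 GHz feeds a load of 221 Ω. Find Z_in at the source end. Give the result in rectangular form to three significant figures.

Z_in ≈ 357 + j210 Ω

λ = v/f = 0.73·c / 2.64 GHz = 0.083 m
βl = 2π·l/λ = 2π × 0.135 = 48.6°
tan(βl) = tan(48.6°) = 1.13
Z_in = Z_0·(Z_L + jZ_0·tanβl)/(Z_0 + jZ_L·tanβl)
     = 388·(221 + j440)/(388 + j251)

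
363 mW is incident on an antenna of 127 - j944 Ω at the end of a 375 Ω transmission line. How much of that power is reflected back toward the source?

P_reflected ≈ 303 mW

|Γ| = |(-248 − j944)/(502 − j944)| = 0.913
|Γ|² = 0.833
P_refl = |Γ|²·P_inc = 303 mW, P_del = (1 − |Γ|²)·P_inc = 60.5 mW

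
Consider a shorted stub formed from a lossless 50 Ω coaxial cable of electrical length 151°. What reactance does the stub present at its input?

tan(βl) = -0.554
For a shorted stub, Z_in = jZ_0·tan(βl)

X_in ≈ -27.7 Ω (capacitive)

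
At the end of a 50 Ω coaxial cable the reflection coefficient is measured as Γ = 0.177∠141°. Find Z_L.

Z_L = Z_0·(1 + Γ)/(1 − Γ) = 50·(0.862 + j0.111)/(1.14 − j0.111)

Z_L ≈ 37.1 + j8.53 Ω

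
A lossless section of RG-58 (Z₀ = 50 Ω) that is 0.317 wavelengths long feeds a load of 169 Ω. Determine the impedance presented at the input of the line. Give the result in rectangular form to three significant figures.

Z_in ≈ 17.5 + j20.1 Ω

βl = 2π × 0.317 = 114°
tan(βl) = tan(114°) = -2.23
Z_in = Z_0·(Z_L + jZ_0·tanβl)/(Z_0 + jZ_L·tanβl)
     = 50·(169 − j112)/(50 − j377)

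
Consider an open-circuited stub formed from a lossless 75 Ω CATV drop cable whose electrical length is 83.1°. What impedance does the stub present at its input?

Z_in ≈ −j9.08 Ω

tan(βl) = 8.26
For an open-circuited stub, Z_in = −jZ_0·cot(βl) = −jZ_0/tan(βl)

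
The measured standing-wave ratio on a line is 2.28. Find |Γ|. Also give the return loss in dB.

|Γ| ≈ 0.39; return loss ≈ 8.17 dB

|Γ| = (S − 1)/(S + 1) = (2.28 − 1)/(2.28 + 1) = 1.28/3.28
RL = −20·log₁₀|Γ| = −20·log₁₀(0.39)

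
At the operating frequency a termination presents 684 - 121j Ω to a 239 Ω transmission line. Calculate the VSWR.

Γ = (Z_L − Z_0)/(Z_L + Z_0) = (445 − j121)/(923 − j121)
|Γ| = 461/931 = 0.495
VSWR = (1 + |Γ|)/(1 − |Γ|) = 1.5/0.505

VSWR ≈ 2.96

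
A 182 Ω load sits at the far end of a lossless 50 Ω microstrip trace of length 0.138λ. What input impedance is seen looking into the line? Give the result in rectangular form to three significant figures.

Z_in ≈ 22.4 − j37.2 Ω

βl = 2π × 0.138 = 49.7°
tan(βl) = tan(49.7°) = 1.18
Z_in = Z_0·(Z_L + jZ_0·tanβl)/(Z_0 + jZ_L·tanβl)
     = 50·(182 + j58.9)/(50 + j214)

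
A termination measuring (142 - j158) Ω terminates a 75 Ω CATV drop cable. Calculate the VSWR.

VSWR ≈ 4.55

Γ = (Z_L − Z_0)/(Z_L + Z_0) = (67 − j158)/(217 − j158)
|Γ| = 172/268 = 0.639
VSWR = (1 + |Γ|)/(1 − |Γ|) = 1.64/0.361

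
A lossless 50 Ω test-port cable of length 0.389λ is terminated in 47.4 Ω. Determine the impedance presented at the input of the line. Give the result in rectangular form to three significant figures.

βl = 2π × 0.389 = 140°
tan(βl) = tan(140°) = -0.838
Z_in = Z_0·(Z_L + jZ_0·tanβl)/(Z_0 + jZ_L·tanβl)
     = 50·(47.4 − j41.9)/(50 − j39.7)

Z_in ≈ 49.5 − j2.6 Ω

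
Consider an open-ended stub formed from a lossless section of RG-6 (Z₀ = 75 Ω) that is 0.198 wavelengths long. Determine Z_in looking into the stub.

βl = 2π × 0.198 = 71.3°
tan(βl) = 2.95
For an open-ended stub, Z_in = −jZ_0·cot(βl) = −jZ_0/tan(βl)

Z_in ≈ −j25.4 Ω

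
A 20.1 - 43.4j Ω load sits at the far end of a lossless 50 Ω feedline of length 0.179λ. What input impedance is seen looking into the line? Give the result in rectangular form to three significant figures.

βl = 2π × 0.179 = 64.4°
tan(βl) = tan(64.4°) = 2.09
Z_in = Z_0·(Z_L + jZ_0·tanβl)/(Z_0 + jZ_L·tanβl)
     = 50·(20.1 + j61.1)/(141 + j42)

Z_in ≈ 12.5 + j18 Ω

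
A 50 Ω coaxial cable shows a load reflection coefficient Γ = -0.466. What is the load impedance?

Z_L = Z_0·(1 + Γ)/(1 − Γ) = 50·(0.534)/(1.47)

Z_L ≈ 18.2 Ω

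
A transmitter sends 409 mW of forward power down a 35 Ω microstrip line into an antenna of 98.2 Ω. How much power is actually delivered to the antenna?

P_delivered ≈ 317 mW

Γ = (98.2 − 35)/(98.2 + 35) = 0.474
|Γ|² = 0.225
P_refl = |Γ|²·P_inc = 92.1 mW, P_del = (1 − |Γ|²)·P_inc = 317 mW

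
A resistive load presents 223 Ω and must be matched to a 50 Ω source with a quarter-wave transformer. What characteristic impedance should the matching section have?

Z_qwt = √(Z_0·R_L) = √(50 × 223) = √11150

Z_qwt ≈ 106 Ω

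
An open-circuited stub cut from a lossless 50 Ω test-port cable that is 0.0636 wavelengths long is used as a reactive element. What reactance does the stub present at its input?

X_in ≈ -118 Ω (capacitive)

βl = 2π × 0.0636 = 22.9°
tan(βl) = 0.422
For an open-circuited stub, Z_in = −jZ_0·cot(βl) = −jZ_0/tan(βl)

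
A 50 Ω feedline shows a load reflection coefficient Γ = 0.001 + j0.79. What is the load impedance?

Z_L = Z_0·(1 + Γ)/(1 − Γ) = 50·(1 + j0.79)/(0.999 − j0.79)

Z_L ≈ 11.6 + j48.7 Ω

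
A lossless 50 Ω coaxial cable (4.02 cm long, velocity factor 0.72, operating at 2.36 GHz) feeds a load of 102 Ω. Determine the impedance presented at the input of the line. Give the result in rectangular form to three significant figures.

λ = v/f = 0.72·c / 2.36 GHz = 0.0915 m
βl = 2π·l/λ = 2π × 0.439 = 158°
tan(βl) = tan(158°) = -0.402
Z_in = Z_0·(Z_L + jZ_0·tanβl)/(Z_0 + jZ_L·tanβl)
     = 50·(102 − j20.1)/(50 − j41)

Z_in ≈ 70.9 + j38 Ω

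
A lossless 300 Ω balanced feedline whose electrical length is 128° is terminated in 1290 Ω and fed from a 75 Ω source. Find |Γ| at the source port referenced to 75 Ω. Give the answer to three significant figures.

|Γ| ≈ 0.769

tan(βl) = -1.28
Z_in = Z_0·(Z_L + jZ_0·tanβl)/(Z_0 + jZ_L·tanβl) = 109 + j215 Ω
Γ_s = (Z_in − Z_s)/(Z_in + Z_s) = (33.8 + j215)/(184 + j215), |Γ_s| = 0.769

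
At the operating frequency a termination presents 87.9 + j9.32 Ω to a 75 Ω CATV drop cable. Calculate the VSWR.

Γ = (Z_L − Z_0)/(Z_L + Z_0) = (12.9 + j9.32)/(162.9 + j9.32)
|Γ| = 15.9/163 = 0.0975
VSWR = (1 + |Γ|)/(1 − |Γ|) = 1.1/0.902

VSWR ≈ 1.22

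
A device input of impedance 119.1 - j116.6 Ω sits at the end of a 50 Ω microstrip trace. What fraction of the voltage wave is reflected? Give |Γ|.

Γ = (Z_L − Z_0)/(Z_L + Z_0) = (69.1 − j116.6)/(169.1 − j116.6)
|Γ| = 136/205

|Γ| ≈ 0.66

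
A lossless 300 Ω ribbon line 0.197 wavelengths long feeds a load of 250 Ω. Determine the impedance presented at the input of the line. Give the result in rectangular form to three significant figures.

βl = 2π × 0.197 = 70.9°
tan(βl) = tan(70.9°) = 2.89
Z_in = Z_0·(Z_L + jZ_0·tanβl)/(Z_0 + jZ_L·tanβl)
     = 300·(250 + j867)/(300 + j723)

Z_in ≈ 344 + j38.9 Ω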